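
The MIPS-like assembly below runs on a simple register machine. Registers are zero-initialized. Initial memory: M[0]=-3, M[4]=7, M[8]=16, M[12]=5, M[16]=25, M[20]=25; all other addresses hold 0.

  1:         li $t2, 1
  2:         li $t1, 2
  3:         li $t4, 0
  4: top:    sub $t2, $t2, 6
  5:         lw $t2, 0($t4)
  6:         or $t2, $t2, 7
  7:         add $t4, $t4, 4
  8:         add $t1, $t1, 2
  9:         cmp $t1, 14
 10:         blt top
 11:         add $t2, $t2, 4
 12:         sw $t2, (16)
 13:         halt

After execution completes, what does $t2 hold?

35

li $t2, 1 → $t2=1
li $t1, 2 → $t1=2
li $t4, 0 → $t4=0
sub $t2, $t2, 6 → $t2=1-6=-5
lw $t2, 0($t4) → $t2=M[0]=-3
or $t2, $t2, 7 → $t2=(-3)|7=-1
add $t4, $t4, 4 → $t4=0+4=4
add $t1, $t1, 2 → $t1=2+2=4
cmp $t1, 14  (cmp 4,14)
blt top: taken
sub $t2, $t2, 6 → $t2=(-1)-6=-7
lw $t2, 0($t4) → $t2=M[4]=7
or $t2, $t2, 7 → $t2=7|7=7
add $t4, $t4, 4 → $t4=4+4=8
add $t1, $t1, 2 → $t1=4+2=6
cmp $t1, 14  (cmp 6,14)
blt top: taken
sub $t2, $t2, 6 → $t2=7-6=1
lw $t2, 0($t4) → $t2=M[8]=16
or $t2, $t2, 7 → $t2=16|7=23
add $t4, $t4, 4 → $t4=8+4=12
add $t1, $t1, 2 → $t1=6+2=8
cmp $t1, 14  (cmp 8,14)
blt top: taken
sub $t2, $t2, 6 → $t2=23-6=17
lw $t2, 0($t4) → $t2=M[12]=5
or $t2, $t2, 7 → $t2=5|7=7
add $t4, $t4, 4 → $t4=12+4=16
add $t1, $t1, 2 → $t1=8+2=10
cmp $t1, 14  (cmp 10,14)
blt top: taken
sub $t2, $t2, 6 → $t2=7-6=1
lw $t2, 0($t4) → $t2=M[16]=25
or $t2, $t2, 7 → $t2=25|7=31
add $t4, $t4, 4 → $t4=16+4=20
add $t1, $t1, 2 → $t1=10+2=12
cmp $t1, 14  (cmp 12,14)
blt top: taken
sub $t2, $t2, 6 → $t2=31-6=25
lw $t2, 0($t4) → $t2=M[20]=25
or $t2, $t2, 7 → $t2=25|7=31
add $t4, $t4, 4 → $t4=20+4=24
add $t1, $t1, 2 → $t1=12+2=14
cmp $t1, 14  (cmp 14,14)
blt top: not taken
add $t2, $t2, 4 → $t2=31+4=35
sw $t2, (16) → M[16]=35
halt.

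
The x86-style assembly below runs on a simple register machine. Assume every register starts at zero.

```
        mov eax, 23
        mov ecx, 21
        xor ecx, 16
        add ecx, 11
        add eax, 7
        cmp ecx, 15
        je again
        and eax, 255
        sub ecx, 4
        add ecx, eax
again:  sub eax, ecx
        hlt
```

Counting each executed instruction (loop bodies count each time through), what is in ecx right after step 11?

42

eax=23
ecx=21
ecx=21^16=5
ecx=5+11=16
eax=23+7=30
cmp ecx, 15  (cmp 16,15)
je again: not taken
eax=30&255=30
ecx=16-4=12
ecx=12+30=42
eax=30-42=-12
After step 11: ecx = 42.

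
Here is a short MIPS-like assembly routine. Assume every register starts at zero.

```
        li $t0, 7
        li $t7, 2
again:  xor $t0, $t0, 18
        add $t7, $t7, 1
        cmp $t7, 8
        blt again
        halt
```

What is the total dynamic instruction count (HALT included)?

27

li $t0, 7 → $t0=7
li $t7, 2 → $t7=2
xor $t0, $t0, 18 → $t0=7^18=21
add $t7, $t7, 1 → $t7=2+1=3
cmp $t7, 8  (cmp 3,8)
blt again: taken
xor $t0, $t0, 18 → $t0=21^18=7
add $t7, $t7, 1 → $t7=3+1=4
cmp $t7, 8  (cmp 4,8)
blt again: taken
xor $t0, $t0, 18 → $t0=7^18=21
add $t7, $t7, 1 → $t7=4+1=5
cmp $t7, 8  (cmp 5,8)
blt again: taken
xor $t0, $t0, 18 → $t0=21^18=7
add $t7, $t7, 1 → $t7=5+1=6
cmp $t7, 8  (cmp 6,8)
blt again: taken
xor $t0, $t0, 18 → $t0=7^18=21
add $t7, $t7, 1 → $t7=6+1=7
cmp $t7, 8  (cmp 7,8)
blt again: taken
xor $t0, $t0, 18 → $t0=21^18=7
add $t7, $t7, 1 → $t7=7+1=8
cmp $t7, 8  (cmp 8,8)
blt again: not taken
halt.
Total executed instructions: 27.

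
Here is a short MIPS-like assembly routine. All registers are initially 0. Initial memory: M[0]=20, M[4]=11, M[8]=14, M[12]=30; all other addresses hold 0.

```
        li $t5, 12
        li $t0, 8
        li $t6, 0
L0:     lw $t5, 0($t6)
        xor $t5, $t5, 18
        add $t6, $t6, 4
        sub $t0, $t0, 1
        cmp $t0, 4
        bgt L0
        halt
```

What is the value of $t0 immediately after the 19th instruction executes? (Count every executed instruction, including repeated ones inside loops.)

after li $t5, 12: $t5=12
after li $t0, 8: $t0=8
after li $t6, 0: $t6=0
after lw $t5, 0($t6): $t5=M[0]=20
after xor $t5, $t5, 18: $t5=20^18=6
after add $t6, $t6, 4: $t6=0+4=4
after sub $t0, $t0, 1: $t0=8-1=7
cmp $t0, 4  (cmp 7,4)
bgt L0: taken
after lw $t5, 0($t6): $t5=M[4]=11
after xor $t5, $t5, 18: $t5=11^18=25
after add $t6, $t6, 4: $t6=4+4=8
after sub $t0, $t0, 1: $t0=7-1=6
cmp $t0, 4  (cmp 6,4)
bgt L0: taken
after lw $t5, 0($t6): $t5=M[8]=14
after xor $t5, $t5, 18: $t5=14^18=28
after add $t6, $t6, 4: $t6=8+4=12
after sub $t0, $t0, 1: $t0=6-1=5
After step 19: $t0 = 5.

5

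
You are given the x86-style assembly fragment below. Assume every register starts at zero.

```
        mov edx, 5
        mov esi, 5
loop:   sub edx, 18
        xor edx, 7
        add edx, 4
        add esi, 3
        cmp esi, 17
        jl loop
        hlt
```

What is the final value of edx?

-59

mov edx, 5 → edx=5
mov esi, 5 → esi=5
sub edx, 18 → edx=5-18=-13
xor edx, 7 → edx=(-13)^7=-12
add edx, 4 → edx=(-12)+4=-8
add esi, 3 → esi=5+3=8
cmp esi, 17  (cmp 8,17)
jl loop: taken
sub edx, 18 → edx=(-8)-18=-26
xor edx, 7 → edx=(-26)^7=-31
add edx, 4 → edx=(-31)+4=-27
add esi, 3 → esi=8+3=11
cmp esi, 17  (cmp 11,17)
jl loop: taken
sub edx, 18 → edx=(-27)-18=-45
xor edx, 7 → edx=(-45)^7=-44
add edx, 4 → edx=(-44)+4=-40
add esi, 3 → esi=11+3=14
cmp esi, 17  (cmp 14,17)
jl loop: taken
sub edx, 18 → edx=(-40)-18=-58
xor edx, 7 → edx=(-58)^7=-63
add edx, 4 → edx=(-63)+4=-59
add esi, 3 → esi=14+3=17
cmp esi, 17  (cmp 17,17)
jl loop: not taken
halt.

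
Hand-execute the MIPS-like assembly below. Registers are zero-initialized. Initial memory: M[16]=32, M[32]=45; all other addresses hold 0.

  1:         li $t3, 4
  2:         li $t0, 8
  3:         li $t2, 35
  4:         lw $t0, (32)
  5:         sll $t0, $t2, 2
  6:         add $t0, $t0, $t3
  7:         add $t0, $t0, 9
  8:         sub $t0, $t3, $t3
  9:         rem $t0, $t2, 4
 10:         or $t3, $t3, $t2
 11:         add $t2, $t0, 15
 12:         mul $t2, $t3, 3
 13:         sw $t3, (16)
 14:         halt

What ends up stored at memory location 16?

after li $t3, 4: $t3=4
after li $t0, 8: $t0=8
after li $t2, 35: $t2=35
after lw $t0, (32): $t0=M[32]=45
after sll $t0, $t2, 2: $t0=35<<2=140
after add $t0, $t0, $t3: $t0=140+4=144
after add $t0, $t0, 9: $t0=144+9=153
after sub $t0, $t3, $t3: $t0=4-4=0
after rem $t0, $t2, 4: $t0=35%4=3
after or $t3, $t3, $t2: $t3=4|35=39
after add $t2, $t0, 15: $t2=3+15=18
after mul $t2, $t3, 3: $t2=39*3=117
sw $t3, (16) → M[16]=39
halt.

39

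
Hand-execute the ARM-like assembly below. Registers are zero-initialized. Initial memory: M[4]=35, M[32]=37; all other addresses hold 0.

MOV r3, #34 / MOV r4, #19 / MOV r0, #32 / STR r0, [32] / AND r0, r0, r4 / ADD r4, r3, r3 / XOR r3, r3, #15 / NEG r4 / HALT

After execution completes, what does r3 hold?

r3=34
r4=19
r0=32
STR r0, [32] → M[32]=32
r0=32&19=0
r4=34+34=68
r3=34^15=45
r4=-(68)=-68
halt.

45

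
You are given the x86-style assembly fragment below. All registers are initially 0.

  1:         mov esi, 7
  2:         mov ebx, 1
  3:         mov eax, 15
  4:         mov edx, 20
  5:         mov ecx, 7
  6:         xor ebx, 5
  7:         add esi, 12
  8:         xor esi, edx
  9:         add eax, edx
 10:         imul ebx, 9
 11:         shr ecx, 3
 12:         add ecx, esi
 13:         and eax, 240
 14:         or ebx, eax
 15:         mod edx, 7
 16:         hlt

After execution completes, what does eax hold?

after mov esi, 7: esi=7
after mov ebx, 1: ebx=1
after mov eax, 15: eax=15
after mov edx, 20: edx=20
after mov ecx, 7: ecx=7
after xor ebx, 5: ebx=1^5=4
after add esi, 12: esi=7+12=19
after xor esi, edx: esi=19^20=7
after add eax, edx: eax=15+20=35
after imul ebx, 9: ebx=4*9=36
after shr ecx, 3: ecx=7>>3=0
after add ecx, esi: ecx=0+7=7
after and eax, 240: eax=35&240=32
after or ebx, eax: ebx=36|32=36
after mod edx, 7: edx=20%7=6
halt.

32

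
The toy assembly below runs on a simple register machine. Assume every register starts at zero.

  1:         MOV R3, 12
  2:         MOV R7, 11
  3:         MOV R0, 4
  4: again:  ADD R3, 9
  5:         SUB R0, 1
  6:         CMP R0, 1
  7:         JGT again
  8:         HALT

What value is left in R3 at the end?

39

after MOV R3, 12: R3=12
after MOV R7, 11: R7=11
after MOV R0, 4: R0=4
after ADD R3, 9: R3=12+9=21
after SUB R0, 1: R0=4-1=3
CMP R0, 1  (cmp 3,1)
JGT again: taken
after ADD R3, 9: R3=21+9=30
after SUB R0, 1: R0=3-1=2
CMP R0, 1  (cmp 2,1)
JGT again: taken
after ADD R3, 9: R3=30+9=39
after SUB R0, 1: R0=2-1=1
CMP R0, 1  (cmp 1,1)
JGT again: not taken
halt.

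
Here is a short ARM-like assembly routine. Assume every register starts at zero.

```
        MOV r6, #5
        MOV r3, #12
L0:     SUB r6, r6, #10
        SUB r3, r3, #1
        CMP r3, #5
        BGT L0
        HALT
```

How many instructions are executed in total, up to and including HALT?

r6=5
r3=12
r6=5-10=-5
r3=12-1=11
CMP r3, #5  (cmp 11,5)
BGT L0: taken
r6=(-5)-10=-15
r3=11-1=10
CMP r3, #5  (cmp 10,5)
BGT L0: taken
r6=(-15)-10=-25
r3=10-1=9
CMP r3, #5  (cmp 9,5)
BGT L0: taken
r6=(-25)-10=-35
r3=9-1=8
CMP r3, #5  (cmp 8,5)
BGT L0: taken
r6=(-35)-10=-45
r3=8-1=7
CMP r3, #5  (cmp 7,5)
BGT L0: taken
r6=(-45)-10=-55
r3=7-1=6
CMP r3, #5  (cmp 6,5)
BGT L0: taken
r6=(-55)-10=-65
r3=6-1=5
CMP r3, #5  (cmp 5,5)
BGT L0: not taken
halt.
Total executed instructions: 31.

31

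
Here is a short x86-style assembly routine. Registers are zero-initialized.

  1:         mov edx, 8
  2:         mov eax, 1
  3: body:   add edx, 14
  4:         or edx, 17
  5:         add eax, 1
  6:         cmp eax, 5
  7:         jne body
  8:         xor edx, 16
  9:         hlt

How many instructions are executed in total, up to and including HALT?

24

after mov edx, 8: edx=8
after mov eax, 1: eax=1
after add edx, 14: edx=8+14=22
after or edx, 17: edx=22|17=23
after add eax, 1: eax=1+1=2
cmp eax, 5  (cmp 2,5)
jne body: taken
after add edx, 14: edx=23+14=37
after or edx, 17: edx=37|17=53
after add eax, 1: eax=2+1=3
cmp eax, 5  (cmp 3,5)
jne body: taken
after add edx, 14: edx=53+14=67
after or edx, 17: edx=67|17=83
after add eax, 1: eax=3+1=4
cmp eax, 5  (cmp 4,5)
jne body: taken
after add edx, 14: edx=83+14=97
after or edx, 17: edx=97|17=113
after add eax, 1: eax=4+1=5
cmp eax, 5  (cmp 5,5)
jne body: not taken
after xor edx, 16: edx=113^16=97
halt.
Total executed instructions: 24.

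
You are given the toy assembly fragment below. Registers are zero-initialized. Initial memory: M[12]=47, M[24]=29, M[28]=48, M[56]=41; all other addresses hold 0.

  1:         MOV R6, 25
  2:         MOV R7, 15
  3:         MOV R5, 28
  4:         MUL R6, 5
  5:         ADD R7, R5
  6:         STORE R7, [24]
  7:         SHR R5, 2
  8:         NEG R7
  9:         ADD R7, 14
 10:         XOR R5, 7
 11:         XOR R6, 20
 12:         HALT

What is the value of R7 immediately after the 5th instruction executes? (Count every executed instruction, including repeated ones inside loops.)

after MOV R6, 25: R6=25
after MOV R7, 15: R7=15
after MOV R5, 28: R5=28
after MUL R6, 5: R6=25*5=125
after ADD R7, R5: R7=15+28=43
After step 5: R7 = 43.

43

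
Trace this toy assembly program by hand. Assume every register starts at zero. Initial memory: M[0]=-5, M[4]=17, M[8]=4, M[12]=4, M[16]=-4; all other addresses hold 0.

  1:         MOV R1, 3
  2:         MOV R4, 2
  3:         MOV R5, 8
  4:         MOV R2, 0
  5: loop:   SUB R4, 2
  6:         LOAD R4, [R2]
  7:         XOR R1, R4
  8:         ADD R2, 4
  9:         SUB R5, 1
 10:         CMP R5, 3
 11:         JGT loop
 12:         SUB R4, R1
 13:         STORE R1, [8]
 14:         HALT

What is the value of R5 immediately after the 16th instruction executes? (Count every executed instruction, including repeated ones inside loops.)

6

after MOV R1, 3: R1=3
after MOV R4, 2: R4=2
after MOV R5, 8: R5=8
after MOV R2, 0: R2=0
after SUB R4, 2: R4=2-2=0
after LOAD R4, [R2]: R4=M[0]=-5
after XOR R1, R4: R1=3^(-5)=-8
after ADD R2, 4: R2=0+4=4
after SUB R5, 1: R5=8-1=7
CMP R5, 3  (cmp 7,3)
JGT loop: taken
after SUB R4, 2: R4=(-5)-2=-7
after LOAD R4, [R2]: R4=M[4]=17
after XOR R1, R4: R1=(-8)^17=-23
after ADD R2, 4: R2=4+4=8
after SUB R5, 1: R5=7-1=6
After step 16: R5 = 6.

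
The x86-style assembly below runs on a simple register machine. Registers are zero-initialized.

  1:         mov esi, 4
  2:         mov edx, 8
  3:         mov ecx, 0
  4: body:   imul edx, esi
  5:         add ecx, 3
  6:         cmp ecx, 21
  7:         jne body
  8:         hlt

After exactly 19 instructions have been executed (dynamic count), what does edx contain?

2048

after mov esi, 4: esi=4
after mov edx, 8: edx=8
after mov ecx, 0: ecx=0
after imul edx, esi: edx=8*4=32
after add ecx, 3: ecx=0+3=3
cmp ecx, 21  (cmp 3,21)
jne body: taken
after imul edx, esi: edx=32*4=128
after add ecx, 3: ecx=3+3=6
cmp ecx, 21  (cmp 6,21)
jne body: taken
after imul edx, esi: edx=128*4=512
after add ecx, 3: ecx=6+3=9
cmp ecx, 21  (cmp 9,21)
jne body: taken
after imul edx, esi: edx=512*4=2048
after add ecx, 3: ecx=9+3=12
cmp ecx, 21  (cmp 12,21)
jne body: taken
After step 19: edx = 2048.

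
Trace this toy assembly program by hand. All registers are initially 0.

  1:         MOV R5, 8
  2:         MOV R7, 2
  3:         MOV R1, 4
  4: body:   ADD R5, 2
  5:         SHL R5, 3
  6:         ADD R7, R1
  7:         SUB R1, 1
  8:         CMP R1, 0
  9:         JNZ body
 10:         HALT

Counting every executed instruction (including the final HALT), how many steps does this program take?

MOV R5, 8 → R5=8
MOV R7, 2 → R7=2
MOV R1, 4 → R1=4
ADD R5, 2 → R5=8+2=10
SHL R5, 3 → R5=10<<3=80
ADD R7, R1 → R7=2+4=6
SUB R1, 1 → R1=4-1=3
CMP R1, 0  (cmp 3,0)
JNZ body: taken
ADD R5, 2 → R5=80+2=82
SHL R5, 3 → R5=82<<3=656
ADD R7, R1 → R7=6+3=9
SUB R1, 1 → R1=3-1=2
CMP R1, 0  (cmp 2,0)
JNZ body: taken
ADD R5, 2 → R5=656+2=658
SHL R5, 3 → R5=658<<3=5264
ADD R7, R1 → R7=9+2=11
SUB R1, 1 → R1=2-1=1
CMP R1, 0  (cmp 1,0)
JNZ body: taken
ADD R5, 2 → R5=5264+2=5266
SHL R5, 3 → R5=5266<<3=42128
ADD R7, R1 → R7=11+1=12
SUB R1, 1 → R1=1-1=0
CMP R1, 0  (cmp 0,0)
JNZ body: not taken
halt.
Total executed instructions: 28.

28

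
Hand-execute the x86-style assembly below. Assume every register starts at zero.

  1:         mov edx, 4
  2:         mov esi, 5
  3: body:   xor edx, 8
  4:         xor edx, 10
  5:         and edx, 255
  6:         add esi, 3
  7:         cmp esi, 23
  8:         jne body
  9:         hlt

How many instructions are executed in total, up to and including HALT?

39

edx=4
esi=5
edx=4^8=12
edx=12^10=6
edx=6&255=6
esi=5+3=8
cmp esi, 23  (cmp 8,23)
jne body: taken
edx=6^8=14
edx=14^10=4
edx=4&255=4
esi=8+3=11
cmp esi, 23  (cmp 11,23)
jne body: taken
edx=4^8=12
edx=12^10=6
edx=6&255=6
esi=11+3=14
cmp esi, 23  (cmp 14,23)
jne body: taken
edx=6^8=14
edx=14^10=4
edx=4&255=4
esi=14+3=17
cmp esi, 23  (cmp 17,23)
jne body: taken
edx=4^8=12
edx=12^10=6
edx=6&255=6
esi=17+3=20
cmp esi, 23  (cmp 20,23)
jne body: taken
edx=6^8=14
edx=14^10=4
edx=4&255=4
esi=20+3=23
cmp esi, 23  (cmp 23,23)
jne body: not taken
halt.
Total executed instructions: 39.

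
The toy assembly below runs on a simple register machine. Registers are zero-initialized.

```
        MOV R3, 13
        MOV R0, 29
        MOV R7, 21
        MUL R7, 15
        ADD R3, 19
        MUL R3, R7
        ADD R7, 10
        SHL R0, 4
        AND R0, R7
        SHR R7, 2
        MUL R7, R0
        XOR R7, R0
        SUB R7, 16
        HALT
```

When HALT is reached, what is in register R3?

R3=13
R0=29
R7=21
R7=21*15=315
R3=13+19=32
R3=32*315=10080
R7=315+10=325
R0=29<<4=464
R0=464&325=320
R7=325>>2=81
R7=81*320=25920
R7=25920^320=25600
R7=25600-16=25584
halt.

10080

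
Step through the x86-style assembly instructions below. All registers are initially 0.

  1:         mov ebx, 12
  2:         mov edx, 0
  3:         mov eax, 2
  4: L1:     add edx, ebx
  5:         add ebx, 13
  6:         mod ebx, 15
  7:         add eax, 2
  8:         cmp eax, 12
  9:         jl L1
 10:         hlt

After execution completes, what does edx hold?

mov ebx, 12 → ebx=12
mov edx, 0 → edx=0
mov eax, 2 → eax=2
add edx, ebx → edx=0+12=12
add ebx, 13 → ebx=12+13=25
mod ebx, 15 → ebx=25%15=10
add eax, 2 → eax=2+2=4
cmp eax, 12  (cmp 4,12)
jl L1: taken
add edx, ebx → edx=12+10=22
add ebx, 13 → ebx=10+13=23
mod ebx, 15 → ebx=23%15=8
add eax, 2 → eax=4+2=6
cmp eax, 12  (cmp 6,12)
jl L1: taken
add edx, ebx → edx=22+8=30
add ebx, 13 → ebx=8+13=21
mod ebx, 15 → ebx=21%15=6
add eax, 2 → eax=6+2=8
cmp eax, 12  (cmp 8,12)
jl L1: taken
add edx, ebx → edx=30+6=36
add ebx, 13 → ebx=6+13=19
mod ebx, 15 → ebx=19%15=4
add eax, 2 → eax=8+2=10
cmp eax, 12  (cmp 10,12)
jl L1: taken
add edx, ebx → edx=36+4=40
add ebx, 13 → ebx=4+13=17
mod ebx, 15 → ebx=17%15=2
add eax, 2 → eax=10+2=12
cmp eax, 12  (cmp 12,12)
jl L1: not taken
halt.

40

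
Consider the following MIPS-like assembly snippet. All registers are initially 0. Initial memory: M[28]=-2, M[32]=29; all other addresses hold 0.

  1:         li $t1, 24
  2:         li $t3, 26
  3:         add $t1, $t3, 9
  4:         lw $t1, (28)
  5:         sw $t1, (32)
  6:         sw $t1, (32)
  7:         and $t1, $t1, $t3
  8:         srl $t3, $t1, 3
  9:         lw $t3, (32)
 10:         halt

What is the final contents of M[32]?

-2

after li $t1, 24: $t1=24
after li $t3, 26: $t3=26
after add $t1, $t3, 9: $t1=26+9=35
after lw $t1, (28): $t1=M[28]=-2
sw $t1, (32) → M[32]=-2
sw $t1, (32) → M[32]=-2
after and $t1, $t1, $t3: $t1=(-2)&26=26
after srl $t3, $t1, 3: $t3=26>>3=3
after lw $t3, (32): $t3=M[32]=-2
halt.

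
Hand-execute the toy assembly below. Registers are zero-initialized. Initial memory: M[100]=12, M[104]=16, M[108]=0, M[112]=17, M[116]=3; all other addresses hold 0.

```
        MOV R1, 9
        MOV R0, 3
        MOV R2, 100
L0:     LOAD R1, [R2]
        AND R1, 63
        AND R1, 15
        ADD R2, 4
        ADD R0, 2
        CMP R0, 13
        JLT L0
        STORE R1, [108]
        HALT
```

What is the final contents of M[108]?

3

R1=9
R0=3
R2=100
R1=M[100]=12
R1=12&63=12
R1=12&15=12
R2=100+4=104
R0=3+2=5
CMP R0, 13  (cmp 5,13)
JLT L0: taken
R1=M[104]=16
R1=16&63=16
R1=16&15=0
R2=104+4=108
R0=5+2=7
CMP R0, 13  (cmp 7,13)
JLT L0: taken
R1=M[108]=0
R1=0&63=0
R1=0&15=0
R2=108+4=112
R0=7+2=9
CMP R0, 13  (cmp 9,13)
JLT L0: taken
R1=M[112]=17
R1=17&63=17
R1=17&15=1
R2=112+4=116
R0=9+2=11
CMP R0, 13  (cmp 11,13)
JLT L0: taken
R1=M[116]=3
R1=3&63=3
R1=3&15=3
R2=116+4=120
R0=11+2=13
CMP R0, 13  (cmp 13,13)
JLT L0: not taken
STORE R1, [108] → M[108]=3
halt.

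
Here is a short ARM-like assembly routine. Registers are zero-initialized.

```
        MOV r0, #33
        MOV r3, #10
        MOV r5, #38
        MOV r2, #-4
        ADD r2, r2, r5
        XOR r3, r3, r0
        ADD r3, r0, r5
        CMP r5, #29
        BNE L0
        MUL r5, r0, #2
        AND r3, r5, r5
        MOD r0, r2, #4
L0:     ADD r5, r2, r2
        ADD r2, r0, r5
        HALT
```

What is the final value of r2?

r0=33
r3=10
r5=38
r2=-4
r2=(-4)+38=34
r3=10^33=43
r3=33+38=71
CMP r5, #29  (cmp 38,29)
BNE L0: taken
r5=34+34=68
r2=33+68=101
halt.

101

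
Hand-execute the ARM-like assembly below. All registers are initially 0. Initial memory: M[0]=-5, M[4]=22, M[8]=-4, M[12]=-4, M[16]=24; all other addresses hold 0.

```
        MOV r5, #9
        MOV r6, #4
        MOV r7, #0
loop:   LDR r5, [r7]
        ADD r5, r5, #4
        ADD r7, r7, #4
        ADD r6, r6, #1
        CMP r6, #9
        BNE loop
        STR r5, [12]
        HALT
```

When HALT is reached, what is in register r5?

28

after MOV r5, #9: r5=9
after MOV r6, #4: r6=4
after MOV r7, #0: r7=0
after LDR r5, [r7]: r5=M[0]=-5
after ADD r5, r5, #4: r5=(-5)+4=-1
after ADD r7, r7, #4: r7=0+4=4
after ADD r6, r6, #1: r6=4+1=5
CMP r6, #9  (cmp 5,9)
BNE loop: taken
after LDR r5, [r7]: r5=M[4]=22
after ADD r5, r5, #4: r5=22+4=26
after ADD r7, r7, #4: r7=4+4=8
after ADD r6, r6, #1: r6=5+1=6
CMP r6, #9  (cmp 6,9)
BNE loop: taken
after LDR r5, [r7]: r5=M[8]=-4
after ADD r5, r5, #4: r5=(-4)+4=0
after ADD r7, r7, #4: r7=8+4=12
after ADD r6, r6, #1: r6=6+1=7
CMP r6, #9  (cmp 7,9)
BNE loop: taken
after LDR r5, [r7]: r5=M[12]=-4
after ADD r5, r5, #4: r5=(-4)+4=0
after ADD r7, r7, #4: r7=12+4=16
after ADD r6, r6, #1: r6=7+1=8
CMP r6, #9  (cmp 8,9)
BNE loop: taken
after LDR r5, [r7]: r5=M[16]=24
after ADD r5, r5, #4: r5=24+4=28
after ADD r7, r7, #4: r7=16+4=20
after ADD r6, r6, #1: r6=8+1=9
CMP r6, #9  (cmp 9,9)
BNE loop: not taken
STR r5, [12] → M[12]=28
halt.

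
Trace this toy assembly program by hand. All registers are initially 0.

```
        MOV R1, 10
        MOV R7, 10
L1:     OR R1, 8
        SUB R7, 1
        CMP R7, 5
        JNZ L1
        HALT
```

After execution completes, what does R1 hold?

10

MOV R1, 10 → R1=10
MOV R7, 10 → R7=10
OR R1, 8 → R1=10|8=10
SUB R7, 1 → R7=10-1=9
CMP R7, 5  (cmp 9,5)
JNZ L1: taken
OR R1, 8 → R1=10|8=10
SUB R7, 1 → R7=9-1=8
CMP R7, 5  (cmp 8,5)
JNZ L1: taken
OR R1, 8 → R1=10|8=10
SUB R7, 1 → R7=8-1=7
CMP R7, 5  (cmp 7,5)
JNZ L1: taken
OR R1, 8 → R1=10|8=10
SUB R7, 1 → R7=7-1=6
CMP R7, 5  (cmp 6,5)
JNZ L1: taken
OR R1, 8 → R1=10|8=10
SUB R7, 1 → R7=6-1=5
CMP R7, 5  (cmp 5,5)
JNZ L1: not taken
halt.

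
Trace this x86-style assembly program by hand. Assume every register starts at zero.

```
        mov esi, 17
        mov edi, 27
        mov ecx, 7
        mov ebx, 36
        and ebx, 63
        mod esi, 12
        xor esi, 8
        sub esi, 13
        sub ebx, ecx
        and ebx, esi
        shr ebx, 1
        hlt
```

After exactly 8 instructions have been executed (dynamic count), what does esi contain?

mov esi, 17 → esi=17
mov edi, 27 → edi=27
mov ecx, 7 → ecx=7
mov ebx, 36 → ebx=36
and ebx, 63 → ebx=36&63=36
mod esi, 12 → esi=17%12=5
xor esi, 8 → esi=5^8=13
sub esi, 13 → esi=13-13=0
After step 8: esi = 0.

0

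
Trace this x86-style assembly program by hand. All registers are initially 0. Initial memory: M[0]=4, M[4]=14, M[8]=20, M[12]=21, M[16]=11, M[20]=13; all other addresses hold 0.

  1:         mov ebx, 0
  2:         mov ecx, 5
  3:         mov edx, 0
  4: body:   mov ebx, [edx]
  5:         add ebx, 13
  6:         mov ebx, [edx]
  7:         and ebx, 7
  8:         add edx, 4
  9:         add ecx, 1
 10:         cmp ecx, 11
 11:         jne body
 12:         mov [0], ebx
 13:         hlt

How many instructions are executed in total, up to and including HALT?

53

after mov ebx, 0: ebx=0
after mov ecx, 5: ecx=5
after mov edx, 0: edx=0
after mov ebx, [edx]: ebx=M[0]=4
after add ebx, 13: ebx=4+13=17
after mov ebx, [edx]: ebx=M[0]=4
after and ebx, 7: ebx=4&7=4
after add edx, 4: edx=0+4=4
after add ecx, 1: ecx=5+1=6
cmp ecx, 11  (cmp 6,11)
jne body: taken
after mov ebx, [edx]: ebx=M[4]=14
after add ebx, 13: ebx=14+13=27
after mov ebx, [edx]: ebx=M[4]=14
after and ebx, 7: ebx=14&7=6
after add edx, 4: edx=4+4=8
after add ecx, 1: ecx=6+1=7
cmp ecx, 11  (cmp 7,11)
jne body: taken
after mov ebx, [edx]: ebx=M[8]=20
after add ebx, 13: ebx=20+13=33
after mov ebx, [edx]: ebx=M[8]=20
after and ebx, 7: ebx=20&7=4
after add edx, 4: edx=8+4=12
after add ecx, 1: ecx=7+1=8
cmp ecx, 11  (cmp 8,11)
jne body: taken
after mov ebx, [edx]: ebx=M[12]=21
after add ebx, 13: ebx=21+13=34
after mov ebx, [edx]: ebx=M[12]=21
after and ebx, 7: ebx=21&7=5
after add edx, 4: edx=12+4=16
after add ecx, 1: ecx=8+1=9
cmp ecx, 11  (cmp 9,11)
jne body: taken
after mov ebx, [edx]: ebx=M[16]=11
after add ebx, 13: ebx=11+13=24
after mov ebx, [edx]: ebx=M[16]=11
after and ebx, 7: ebx=11&7=3
after add edx, 4: edx=16+4=20
after add ecx, 1: ecx=9+1=10
cmp ecx, 11  (cmp 10,11)
jne body: taken
after mov ebx, [edx]: ebx=M[20]=13
after add ebx, 13: ebx=13+13=26
after mov ebx, [edx]: ebx=M[20]=13
after and ebx, 7: ebx=13&7=5
after add edx, 4: edx=20+4=24
after add ecx, 1: ecx=10+1=11
cmp ecx, 11  (cmp 11,11)
jne body: not taken
mov [0], ebx → M[0]=5
halt.
Total executed instructions: 53.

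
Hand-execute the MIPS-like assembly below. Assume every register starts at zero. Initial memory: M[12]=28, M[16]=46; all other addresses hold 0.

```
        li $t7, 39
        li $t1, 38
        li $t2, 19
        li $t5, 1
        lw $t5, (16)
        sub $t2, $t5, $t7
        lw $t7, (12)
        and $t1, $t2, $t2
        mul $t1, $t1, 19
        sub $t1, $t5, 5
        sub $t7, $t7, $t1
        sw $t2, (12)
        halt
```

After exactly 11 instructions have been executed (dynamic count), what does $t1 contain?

41

$t7=39
$t1=38
$t2=19
$t5=1
$t5=M[16]=46
$t2=46-39=7
$t7=M[12]=28
$t1=7&7=7
$t1=7*19=133
$t1=46-5=41
$t7=28-41=-13
After step 11: $t1 = 41.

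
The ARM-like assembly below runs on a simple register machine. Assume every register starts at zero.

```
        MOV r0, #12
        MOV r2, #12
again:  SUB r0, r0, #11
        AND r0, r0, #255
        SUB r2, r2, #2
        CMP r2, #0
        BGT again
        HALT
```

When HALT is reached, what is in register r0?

after MOV r0, #12: r0=12
after MOV r2, #12: r2=12
after SUB r0, r0, #11: r0=12-11=1
after AND r0, r0, #255: r0=1&255=1
after SUB r2, r2, #2: r2=12-2=10
CMP r2, #0  (cmp 10,0)
BGT again: taken
after SUB r0, r0, #11: r0=1-11=-10
after AND r0, r0, #255: r0=(-10)&255=246
after SUB r2, r2, #2: r2=10-2=8
CMP r2, #0  (cmp 8,0)
BGT again: taken
after SUB r0, r0, #11: r0=246-11=235
after AND r0, r0, #255: r0=235&255=235
after SUB r2, r2, #2: r2=8-2=6
CMP r2, #0  (cmp 6,0)
BGT again: taken
after SUB r0, r0, #11: r0=235-11=224
after AND r0, r0, #255: r0=224&255=224
after SUB r2, r2, #2: r2=6-2=4
CMP r2, #0  (cmp 4,0)
BGT again: taken
after SUB r0, r0, #11: r0=224-11=213
after AND r0, r0, #255: r0=213&255=213
after SUB r2, r2, #2: r2=4-2=2
CMP r2, #0  (cmp 2,0)
BGT again: taken
after SUB r0, r0, #11: r0=213-11=202
after AND r0, r0, #255: r0=202&255=202
after SUB r2, r2, #2: r2=2-2=0
CMP r2, #0  (cmp 0,0)
BGT again: not taken
halt.

202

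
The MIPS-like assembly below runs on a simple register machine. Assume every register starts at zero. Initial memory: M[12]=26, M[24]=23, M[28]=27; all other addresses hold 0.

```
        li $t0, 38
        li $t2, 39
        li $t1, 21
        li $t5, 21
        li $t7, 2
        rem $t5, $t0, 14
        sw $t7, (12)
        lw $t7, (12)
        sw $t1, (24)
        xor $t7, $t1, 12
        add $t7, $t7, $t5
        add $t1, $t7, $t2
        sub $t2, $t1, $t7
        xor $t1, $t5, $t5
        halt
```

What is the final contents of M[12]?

2

after li $t0, 38: $t0=38
after li $t2, 39: $t2=39
after li $t1, 21: $t1=21
after li $t5, 21: $t5=21
after li $t7, 2: $t7=2
after rem $t5, $t0, 14: $t5=38%14=10
sw $t7, (12) → M[12]=2
after lw $t7, (12): $t7=M[12]=2
sw $t1, (24) → M[24]=21
after xor $t7, $t1, 12: $t7=21^12=25
after add $t7, $t7, $t5: $t7=25+10=35
after add $t1, $t7, $t2: $t1=35+39=74
after sub $t2, $t1, $t7: $t2=74-35=39
after xor $t1, $t5, $t5: $t1=10^10=0
halt.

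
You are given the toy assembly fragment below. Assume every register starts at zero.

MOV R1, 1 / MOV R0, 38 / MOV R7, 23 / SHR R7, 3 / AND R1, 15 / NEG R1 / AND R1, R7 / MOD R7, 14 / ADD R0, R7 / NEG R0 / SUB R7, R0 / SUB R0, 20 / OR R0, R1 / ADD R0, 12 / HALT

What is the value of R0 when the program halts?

-46

after MOV R1, 1: R1=1
after MOV R0, 38: R0=38
after MOV R7, 23: R7=23
after SHR R7, 3: R7=23>>3=2
after AND R1, 15: R1=1&15=1
after NEG R1: R1=-(1)=-1
after AND R1, R7: R1=(-1)&2=2
after MOD R7, 14: R7=2%14=2
after ADD R0, R7: R0=38+2=40
after NEG R0: R0=-(40)=-40
after SUB R7, R0: R7=2-(-40)=42
after SUB R0, 20: R0=(-40)-20=-60
after OR R0, R1: R0=(-60)|2=-58
after ADD R0, 12: R0=(-58)+12=-46
halt.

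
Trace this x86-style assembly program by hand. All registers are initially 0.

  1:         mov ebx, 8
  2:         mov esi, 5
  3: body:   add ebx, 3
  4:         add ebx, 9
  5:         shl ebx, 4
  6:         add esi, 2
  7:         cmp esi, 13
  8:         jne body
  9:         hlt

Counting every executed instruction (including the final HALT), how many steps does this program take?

after mov ebx, 8: ebx=8
after mov esi, 5: esi=5
after add ebx, 3: ebx=8+3=11
after add ebx, 9: ebx=11+9=20
after shl ebx, 4: ebx=20<<4=320
after add esi, 2: esi=5+2=7
cmp esi, 13  (cmp 7,13)
jne body: taken
after add ebx, 3: ebx=320+3=323
after add ebx, 9: ebx=323+9=332
after shl ebx, 4: ebx=332<<4=5312
after add esi, 2: esi=7+2=9
cmp esi, 13  (cmp 9,13)
jne body: taken
after add ebx, 3: ebx=5312+3=5315
after add ebx, 9: ebx=5315+9=5324
after shl ebx, 4: ebx=5324<<4=85184
after add esi, 2: esi=9+2=11
cmp esi, 13  (cmp 11,13)
jne body: taken
after add ebx, 3: ebx=85184+3=85187
after add ebx, 9: ebx=85187+9=85196
after shl ebx, 4: ebx=85196<<4=1363136
after add esi, 2: esi=11+2=13
cmp esi, 13  (cmp 13,13)
jne body: not taken
halt.
Total executed instructions: 27.

27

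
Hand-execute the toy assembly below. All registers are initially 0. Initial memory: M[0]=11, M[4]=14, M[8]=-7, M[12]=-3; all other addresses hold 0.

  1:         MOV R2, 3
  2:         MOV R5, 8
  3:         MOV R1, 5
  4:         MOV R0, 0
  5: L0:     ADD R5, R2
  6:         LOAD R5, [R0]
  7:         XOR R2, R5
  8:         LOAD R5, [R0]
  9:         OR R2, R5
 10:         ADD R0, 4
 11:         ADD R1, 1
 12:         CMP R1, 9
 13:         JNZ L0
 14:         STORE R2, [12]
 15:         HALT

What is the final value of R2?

R2=3
R5=8
R1=5
R0=0
R5=8+3=11
R5=M[0]=11
R2=3^11=8
R5=M[0]=11
R2=8|11=11
R0=0+4=4
R1=5+1=6
CMP R1, 9  (cmp 6,9)
JNZ L0: taken
R5=11+11=22
R5=M[4]=14
R2=11^14=5
R5=M[4]=14
R2=5|14=15
R0=4+4=8
R1=6+1=7
CMP R1, 9  (cmp 7,9)
JNZ L0: taken
R5=14+15=29
R5=M[8]=-7
R2=15^(-7)=-10
R5=M[8]=-7
R2=(-10)|(-7)=-1
R0=8+4=12
R1=7+1=8
CMP R1, 9  (cmp 8,9)
JNZ L0: taken
R5=(-7)+(-1)=-8
R5=M[12]=-3
R2=(-1)^(-3)=2
R5=M[12]=-3
R2=2|(-3)=-1
R0=12+4=16
R1=8+1=9
CMP R1, 9  (cmp 9,9)
JNZ L0: not taken
STORE R2, [12] → M[12]=-1
halt.

-1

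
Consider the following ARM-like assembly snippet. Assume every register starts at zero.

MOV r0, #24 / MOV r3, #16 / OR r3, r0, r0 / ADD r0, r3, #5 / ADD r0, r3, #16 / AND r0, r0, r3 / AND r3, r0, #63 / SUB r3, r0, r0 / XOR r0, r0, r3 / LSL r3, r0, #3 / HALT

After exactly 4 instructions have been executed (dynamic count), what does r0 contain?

after MOV r0, #24: r0=24
after MOV r3, #16: r3=16
after OR r3, r0, r0: r3=24|24=24
after ADD r0, r3, #5: r0=24+5=29
After step 4: r0 = 29.

29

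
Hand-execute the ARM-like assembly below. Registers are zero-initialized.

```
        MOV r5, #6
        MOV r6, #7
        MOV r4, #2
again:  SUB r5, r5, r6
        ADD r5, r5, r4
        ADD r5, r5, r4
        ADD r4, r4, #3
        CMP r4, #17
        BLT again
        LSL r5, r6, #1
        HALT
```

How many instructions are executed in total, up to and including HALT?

35

MOV r5, #6 → r5=6
MOV r6, #7 → r6=7
MOV r4, #2 → r4=2
SUB r5, r5, r6 → r5=6-7=-1
ADD r5, r5, r4 → r5=(-1)+2=1
ADD r5, r5, r4 → r5=1+2=3
ADD r4, r4, #3 → r4=2+3=5
CMP r4, #17  (cmp 5,17)
BLT again: taken
SUB r5, r5, r6 → r5=3-7=-4
ADD r5, r5, r4 → r5=(-4)+5=1
ADD r5, r5, r4 → r5=1+5=6
ADD r4, r4, #3 → r4=5+3=8
CMP r4, #17  (cmp 8,17)
BLT again: taken
SUB r5, r5, r6 → r5=6-7=-1
ADD r5, r5, r4 → r5=(-1)+8=7
ADD r5, r5, r4 → r5=7+8=15
ADD r4, r4, #3 → r4=8+3=11
CMP r4, #17  (cmp 11,17)
BLT again: taken
SUB r5, r5, r6 → r5=15-7=8
ADD r5, r5, r4 → r5=8+11=19
ADD r5, r5, r4 → r5=19+11=30
ADD r4, r4, #3 → r4=11+3=14
CMP r4, #17  (cmp 14,17)
BLT again: taken
SUB r5, r5, r6 → r5=30-7=23
ADD r5, r5, r4 → r5=23+14=37
ADD r5, r5, r4 → r5=37+14=51
ADD r4, r4, #3 → r4=14+3=17
CMP r4, #17  (cmp 17,17)
BLT again: not taken
LSL r5, r6, #1 → r5=7<<1=14
halt.
Total executed instructions: 35.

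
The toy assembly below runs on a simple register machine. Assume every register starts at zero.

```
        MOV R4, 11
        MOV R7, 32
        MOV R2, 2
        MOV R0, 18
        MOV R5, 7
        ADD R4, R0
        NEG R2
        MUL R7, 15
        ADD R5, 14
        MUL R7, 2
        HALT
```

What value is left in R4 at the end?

R4=11
R7=32
R2=2
R0=18
R5=7
R4=11+18=29
R2=-(2)=-2
R7=32*15=480
R5=7+14=21
R7=480*2=960
halt.

29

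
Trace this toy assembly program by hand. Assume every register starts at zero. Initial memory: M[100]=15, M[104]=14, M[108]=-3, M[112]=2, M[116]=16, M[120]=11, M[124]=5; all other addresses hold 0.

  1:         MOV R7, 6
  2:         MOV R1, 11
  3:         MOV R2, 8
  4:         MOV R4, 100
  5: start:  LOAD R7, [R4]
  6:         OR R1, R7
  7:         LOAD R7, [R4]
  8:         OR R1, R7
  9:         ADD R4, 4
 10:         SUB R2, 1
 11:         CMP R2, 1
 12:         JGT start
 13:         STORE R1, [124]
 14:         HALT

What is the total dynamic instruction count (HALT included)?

after MOV R7, 6: R7=6
after MOV R1, 11: R1=11
after MOV R2, 8: R2=8
after MOV R4, 100: R4=100
after LOAD R7, [R4]: R7=M[100]=15
after OR R1, R7: R1=11|15=15
after LOAD R7, [R4]: R7=M[100]=15
after OR R1, R7: R1=15|15=15
after ADD R4, 4: R4=100+4=104
after SUB R2, 1: R2=8-1=7
CMP R2, 1  (cmp 7,1)
JGT start: taken
after LOAD R7, [R4]: R7=M[104]=14
after OR R1, R7: R1=15|14=15
after LOAD R7, [R4]: R7=M[104]=14
after OR R1, R7: R1=15|14=15
after ADD R4, 4: R4=104+4=108
after SUB R2, 1: R2=7-1=6
CMP R2, 1  (cmp 6,1)
JGT start: taken
after LOAD R7, [R4]: R7=M[108]=-3
after OR R1, R7: R1=15|(-3)=-1
after LOAD R7, [R4]: R7=M[108]=-3
after OR R1, R7: R1=(-1)|(-3)=-1
after ADD R4, 4: R4=108+4=112
after SUB R2, 1: R2=6-1=5
CMP R2, 1  (cmp 5,1)
JGT start: taken
after LOAD R7, [R4]: R7=M[112]=2
after OR R1, R7: R1=(-1)|2=-1
after LOAD R7, [R4]: R7=M[112]=2
after OR R1, R7: R1=(-1)|2=-1
after ADD R4, 4: R4=112+4=116
after SUB R2, 1: R2=5-1=4
CMP R2, 1  (cmp 4,1)
JGT start: taken
after LOAD R7, [R4]: R7=M[116]=16
after OR R1, R7: R1=(-1)|16=-1
after LOAD R7, [R4]: R7=M[116]=16
after OR R1, R7: R1=(-1)|16=-1
after ADD R4, 4: R4=116+4=120
after SUB R2, 1: R2=4-1=3
CMP R2, 1  (cmp 3,1)
JGT start: taken
after LOAD R7, [R4]: R7=M[120]=11
after OR R1, R7: R1=(-1)|11=-1
after LOAD R7, [R4]: R7=M[120]=11
after OR R1, R7: R1=(-1)|11=-1
after ADD R4, 4: R4=120+4=124
after SUB R2, 1: R2=3-1=2
CMP R2, 1  (cmp 2,1)
JGT start: taken
after LOAD R7, [R4]: R7=M[124]=5
after OR R1, R7: R1=(-1)|5=-1
after LOAD R7, [R4]: R7=M[124]=5
after OR R1, R7: R1=(-1)|5=-1
after ADD R4, 4: R4=124+4=128
after SUB R2, 1: R2=2-1=1
CMP R2, 1  (cmp 1,1)
JGT start: not taken
STORE R1, [124] → M[124]=-1
halt.
Total executed instructions: 62.

62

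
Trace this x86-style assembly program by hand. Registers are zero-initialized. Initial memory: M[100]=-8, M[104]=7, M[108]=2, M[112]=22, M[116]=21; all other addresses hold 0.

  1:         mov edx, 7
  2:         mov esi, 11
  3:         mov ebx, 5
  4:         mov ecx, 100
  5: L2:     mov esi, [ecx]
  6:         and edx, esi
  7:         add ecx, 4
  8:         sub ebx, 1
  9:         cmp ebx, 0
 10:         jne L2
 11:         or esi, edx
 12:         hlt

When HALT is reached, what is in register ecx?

120

after mov edx, 7: edx=7
after mov esi, 11: esi=11
after mov ebx, 5: ebx=5
after mov ecx, 100: ecx=100
after mov esi, [ecx]: esi=M[100]=-8
after and edx, esi: edx=7&(-8)=0
after add ecx, 4: ecx=100+4=104
after sub ebx, 1: ebx=5-1=4
cmp ebx, 0  (cmp 4,0)
jne L2: taken
after mov esi, [ecx]: esi=M[104]=7
after and edx, esi: edx=0&7=0
after add ecx, 4: ecx=104+4=108
after sub ebx, 1: ebx=4-1=3
cmp ebx, 0  (cmp 3,0)
jne L2: taken
after mov esi, [ecx]: esi=M[108]=2
after and edx, esi: edx=0&2=0
after add ecx, 4: ecx=108+4=112
after sub ebx, 1: ebx=3-1=2
cmp ebx, 0  (cmp 2,0)
jne L2: taken
after mov esi, [ecx]: esi=M[112]=22
after and edx, esi: edx=0&22=0
after add ecx, 4: ecx=112+4=116
after sub ebx, 1: ebx=2-1=1
cmp ebx, 0  (cmp 1,0)
jne L2: taken
after mov esi, [ecx]: esi=M[116]=21
after and edx, esi: edx=0&21=0
after add ecx, 4: ecx=116+4=120
after sub ebx, 1: ebx=1-1=0
cmp ebx, 0  (cmp 0,0)
jne L2: not taken
after or esi, edx: esi=21|0=21
halt.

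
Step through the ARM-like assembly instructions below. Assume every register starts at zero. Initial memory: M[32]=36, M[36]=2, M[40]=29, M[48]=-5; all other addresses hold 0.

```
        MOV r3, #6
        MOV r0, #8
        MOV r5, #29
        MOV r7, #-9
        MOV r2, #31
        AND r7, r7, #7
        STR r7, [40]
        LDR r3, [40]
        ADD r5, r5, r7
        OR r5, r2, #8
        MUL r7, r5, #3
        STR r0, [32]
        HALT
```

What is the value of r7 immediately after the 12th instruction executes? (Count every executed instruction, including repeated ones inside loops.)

after MOV r3, #6: r3=6
after MOV r0, #8: r0=8
after MOV r5, #29: r5=29
after MOV r7, #-9: r7=-9
after MOV r2, #31: r2=31
after AND r7, r7, #7: r7=(-9)&7=7
STR r7, [40] → M[40]=7
after LDR r3, [40]: r3=M[40]=7
after ADD r5, r5, r7: r5=29+7=36
after OR r5, r2, #8: r5=31|8=31
after MUL r7, r5, #3: r7=31*3=93
STR r0, [32] → M[32]=8
After step 12: r7 = 93.

93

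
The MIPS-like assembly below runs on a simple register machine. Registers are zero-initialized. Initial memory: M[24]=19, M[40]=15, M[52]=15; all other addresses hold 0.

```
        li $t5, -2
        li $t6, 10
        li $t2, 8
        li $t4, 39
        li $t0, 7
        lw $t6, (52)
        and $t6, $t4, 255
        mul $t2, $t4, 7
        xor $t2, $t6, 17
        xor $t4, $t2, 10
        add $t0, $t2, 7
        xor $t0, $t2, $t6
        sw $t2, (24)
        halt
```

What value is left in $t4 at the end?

60

$t5=-2
$t6=10
$t2=8
$t4=39
$t0=7
$t6=M[52]=15
$t6=39&255=39
$t2=39*7=273
$t2=39^17=54
$t4=54^10=60
$t0=54+7=61
$t0=54^39=17
sw $t2, (24) → M[24]=54
halt.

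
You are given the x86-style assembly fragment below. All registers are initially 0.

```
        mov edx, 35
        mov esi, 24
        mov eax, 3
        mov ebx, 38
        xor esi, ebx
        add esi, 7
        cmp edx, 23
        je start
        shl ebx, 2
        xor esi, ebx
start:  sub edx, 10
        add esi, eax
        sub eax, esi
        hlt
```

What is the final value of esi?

224

mov edx, 35 → edx=35
mov esi, 24 → esi=24
mov eax, 3 → eax=3
mov ebx, 38 → ebx=38
xor esi, ebx → esi=24^38=62
add esi, 7 → esi=62+7=69
cmp edx, 23  (cmp 35,23)
je start: not taken
shl ebx, 2 → ebx=38<<2=152
xor esi, ebx → esi=69^152=221
sub edx, 10 → edx=35-10=25
add esi, eax → esi=221+3=224
sub eax, esi → eax=3-224=-221
halt.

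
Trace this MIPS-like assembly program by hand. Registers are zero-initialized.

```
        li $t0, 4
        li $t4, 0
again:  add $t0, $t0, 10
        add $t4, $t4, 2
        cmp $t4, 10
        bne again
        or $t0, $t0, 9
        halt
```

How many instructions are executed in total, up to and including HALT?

24

li $t0, 4 → $t0=4
li $t4, 0 → $t4=0
add $t0, $t0, 10 → $t0=4+10=14
add $t4, $t4, 2 → $t4=0+2=2
cmp $t4, 10  (cmp 2,10)
bne again: taken
add $t0, $t0, 10 → $t0=14+10=24
add $t4, $t4, 2 → $t4=2+2=4
cmp $t4, 10  (cmp 4,10)
bne again: taken
add $t0, $t0, 10 → $t0=24+10=34
add $t4, $t4, 2 → $t4=4+2=6
cmp $t4, 10  (cmp 6,10)
bne again: taken
add $t0, $t0, 10 → $t0=34+10=44
add $t4, $t4, 2 → $t4=6+2=8
cmp $t4, 10  (cmp 8,10)
bne again: taken
add $t0, $t0, 10 → $t0=44+10=54
add $t4, $t4, 2 → $t4=8+2=10
cmp $t4, 10  (cmp 10,10)
bne again: not taken
or $t0, $t0, 9 → $t0=54|9=63
halt.
Total executed instructions: 24.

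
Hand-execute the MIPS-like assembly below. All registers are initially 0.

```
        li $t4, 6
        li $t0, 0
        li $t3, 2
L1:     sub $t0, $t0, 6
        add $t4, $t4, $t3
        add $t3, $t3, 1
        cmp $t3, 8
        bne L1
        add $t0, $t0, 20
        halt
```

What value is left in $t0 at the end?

-16

after li $t4, 6: $t4=6
after li $t0, 0: $t0=0
after li $t3, 2: $t3=2
after sub $t0, $t0, 6: $t0=0-6=-6
after add $t4, $t4, $t3: $t4=6+2=8
after add $t3, $t3, 1: $t3=2+1=3
cmp $t3, 8  (cmp 3,8)
bne L1: taken
after sub $t0, $t0, 6: $t0=(-6)-6=-12
after add $t4, $t4, $t3: $t4=8+3=11
after add $t3, $t3, 1: $t3=3+1=4
cmp $t3, 8  (cmp 4,8)
bne L1: taken
after sub $t0, $t0, 6: $t0=(-12)-6=-18
after add $t4, $t4, $t3: $t4=11+4=15
after add $t3, $t3, 1: $t3=4+1=5
cmp $t3, 8  (cmp 5,8)
bne L1: taken
after sub $t0, $t0, 6: $t0=(-18)-6=-24
after add $t4, $t4, $t3: $t4=15+5=20
after add $t3, $t3, 1: $t3=5+1=6
cmp $t3, 8  (cmp 6,8)
bne L1: taken
after sub $t0, $t0, 6: $t0=(-24)-6=-30
after add $t4, $t4, $t3: $t4=20+6=26
after add $t3, $t3, 1: $t3=6+1=7
cmp $t3, 8  (cmp 7,8)
bne L1: taken
after sub $t0, $t0, 6: $t0=(-30)-6=-36
after add $t4, $t4, $t3: $t4=26+7=33
after add $t3, $t3, 1: $t3=7+1=8
cmp $t3, 8  (cmp 8,8)
bne L1: not taken
after add $t0, $t0, 20: $t0=(-36)+20=-16
halt.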